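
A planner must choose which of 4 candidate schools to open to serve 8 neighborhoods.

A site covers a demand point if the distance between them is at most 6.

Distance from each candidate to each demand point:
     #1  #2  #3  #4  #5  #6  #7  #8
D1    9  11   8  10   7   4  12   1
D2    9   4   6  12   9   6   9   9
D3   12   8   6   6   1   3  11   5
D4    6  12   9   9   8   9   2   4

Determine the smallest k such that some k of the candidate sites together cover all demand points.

Coverage sets (demand points within 6 of each site):
  D1: {#6, #8}
  D2: {#2, #3, #6}
  D3: {#3, #4, #5, #6, #8}
  D4: {#1, #7, #8}
No 2 sites suffice: every size-2 union leaves at least one demand point uncovered.
But {D2, D3, D4} covers everything, so the minimum is 3.

3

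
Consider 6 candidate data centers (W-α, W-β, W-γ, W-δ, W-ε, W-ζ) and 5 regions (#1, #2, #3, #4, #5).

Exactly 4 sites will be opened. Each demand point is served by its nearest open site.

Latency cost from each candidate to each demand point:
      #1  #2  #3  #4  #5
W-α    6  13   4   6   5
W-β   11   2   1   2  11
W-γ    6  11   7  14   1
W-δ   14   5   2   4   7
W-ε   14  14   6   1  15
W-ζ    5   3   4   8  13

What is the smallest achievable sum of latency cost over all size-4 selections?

Open {W-β, W-γ, W-ε, W-ζ}.
  #1→W-ζ 5, #2→W-β 2, #3→W-β 1, #4→W-ε 1, #5→W-γ 1  ⇒ total 10.
Compare {W-α, W-β, W-γ, W-ε}: total 11.
Compare {W-α, W-β, W-γ, W-ζ}: total 11.
No size-4 selection does better; minimum is 10.

10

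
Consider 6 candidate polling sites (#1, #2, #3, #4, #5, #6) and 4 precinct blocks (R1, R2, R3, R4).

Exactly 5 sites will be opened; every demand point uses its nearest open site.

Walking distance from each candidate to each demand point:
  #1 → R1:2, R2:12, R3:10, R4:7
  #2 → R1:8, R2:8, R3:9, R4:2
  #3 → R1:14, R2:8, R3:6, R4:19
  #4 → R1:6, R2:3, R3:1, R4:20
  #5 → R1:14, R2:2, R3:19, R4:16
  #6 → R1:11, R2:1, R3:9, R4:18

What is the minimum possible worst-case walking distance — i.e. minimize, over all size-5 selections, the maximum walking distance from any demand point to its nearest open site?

Open {#1, #2, #3, #4, #5}.
  Farthest demand point is R1 at walking distance 2 (to #1); all others are ≤ 2.
With {#1, #2, #3, #4, #6} the worst case is 2.
With {#1, #2, #4, #5, #6} the worst case is 2.
No size-5 selection achieves below 2.

2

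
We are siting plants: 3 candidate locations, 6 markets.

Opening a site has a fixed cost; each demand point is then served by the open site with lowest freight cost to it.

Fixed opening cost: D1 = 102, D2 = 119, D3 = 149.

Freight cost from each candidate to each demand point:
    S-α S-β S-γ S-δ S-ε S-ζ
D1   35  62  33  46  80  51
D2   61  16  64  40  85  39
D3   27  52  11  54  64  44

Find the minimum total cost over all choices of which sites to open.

401

Open {D3}: assign each demand point to its cheapest open site.
  S-α→D3 27, S-β→D3 52, S-γ→D3 11, S-δ→D3 54, S-ε→D3 64, S-ζ→D3 44
  freight cost 252, fixed 149 → total 401.
Compare {D1}: freight cost 307 + fixed 102 = 409.
Compare {D2}: freight cost 305 + fixed 119 = 424.
Compare {D1, D2}: freight cost 243 + fixed 221 = 464.
All other subsets cost ≥ 409. Minimum total cost: 401.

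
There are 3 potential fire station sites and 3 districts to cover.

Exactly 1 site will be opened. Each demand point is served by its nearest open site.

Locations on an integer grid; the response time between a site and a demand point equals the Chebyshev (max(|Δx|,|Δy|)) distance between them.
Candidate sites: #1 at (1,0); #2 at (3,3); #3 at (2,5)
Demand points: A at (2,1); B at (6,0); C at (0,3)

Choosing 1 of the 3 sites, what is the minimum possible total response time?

Open {#2}.
  A→#2 2, B→#2 3, C→#2 3  ⇒ total 8.
Compare {#1}: total 9.
Compare {#3}: total 11.

8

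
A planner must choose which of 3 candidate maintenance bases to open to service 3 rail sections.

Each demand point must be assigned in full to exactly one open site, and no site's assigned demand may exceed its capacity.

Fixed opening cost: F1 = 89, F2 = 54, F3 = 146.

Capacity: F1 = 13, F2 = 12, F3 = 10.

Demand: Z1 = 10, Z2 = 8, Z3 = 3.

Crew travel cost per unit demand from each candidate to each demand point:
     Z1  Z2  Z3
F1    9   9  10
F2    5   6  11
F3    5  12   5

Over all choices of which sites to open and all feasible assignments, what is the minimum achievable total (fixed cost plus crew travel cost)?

Open {F1, F2}; cheapest assignment that respects the capacities:
  F1 (cap 13, load 11): Z2, Z3 — cost 8×9 + 3×10 = 102
  F2 (cap 12, load 10): Z1 — cost 10×5 = 50
  Shipping 152, fixed 143 → total 295.
  Any other capacity-feasible assignment to {F1, F2} ships for at least 152.
Compare {F2, F3}: its best feasible assignment gives total 331.
Compare {F1, F3}: its best feasible assignment gives total 387.
Every other set of open sites that can feasibly serve all demand totals ≥ 331 even under its best assignment. Minimum: 295.

295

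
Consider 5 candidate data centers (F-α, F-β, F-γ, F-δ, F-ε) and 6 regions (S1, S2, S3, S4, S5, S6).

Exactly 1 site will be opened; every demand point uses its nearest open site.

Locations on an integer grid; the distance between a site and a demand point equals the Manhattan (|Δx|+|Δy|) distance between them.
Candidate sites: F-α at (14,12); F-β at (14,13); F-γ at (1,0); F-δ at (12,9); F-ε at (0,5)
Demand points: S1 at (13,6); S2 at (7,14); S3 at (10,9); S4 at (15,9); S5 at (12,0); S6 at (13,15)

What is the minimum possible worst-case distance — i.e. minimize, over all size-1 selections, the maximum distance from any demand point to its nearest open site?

Open {F-δ}.
  Farthest demand point is S2 at distance 10 (to F-δ); all others are ≤ 10.
With {F-α} the worst case is 14.
With {F-β} the worst case is 15.
No size-1 selection achieves below 10.

10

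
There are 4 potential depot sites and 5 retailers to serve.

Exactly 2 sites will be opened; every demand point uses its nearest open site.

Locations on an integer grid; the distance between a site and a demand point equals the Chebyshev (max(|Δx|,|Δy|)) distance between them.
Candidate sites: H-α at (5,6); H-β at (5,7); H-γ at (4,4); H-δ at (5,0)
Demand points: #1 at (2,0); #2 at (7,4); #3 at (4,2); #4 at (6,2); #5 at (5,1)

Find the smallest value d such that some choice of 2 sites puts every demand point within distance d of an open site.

Open {H-α, H-δ}.
  Farthest demand point is #1 at distance 3 (to H-δ); all others are ≤ 3.
With {H-β, H-δ} the worst case is 3.
With {H-γ, H-δ} the worst case is 3.
No size-2 selection achieves below 3.

3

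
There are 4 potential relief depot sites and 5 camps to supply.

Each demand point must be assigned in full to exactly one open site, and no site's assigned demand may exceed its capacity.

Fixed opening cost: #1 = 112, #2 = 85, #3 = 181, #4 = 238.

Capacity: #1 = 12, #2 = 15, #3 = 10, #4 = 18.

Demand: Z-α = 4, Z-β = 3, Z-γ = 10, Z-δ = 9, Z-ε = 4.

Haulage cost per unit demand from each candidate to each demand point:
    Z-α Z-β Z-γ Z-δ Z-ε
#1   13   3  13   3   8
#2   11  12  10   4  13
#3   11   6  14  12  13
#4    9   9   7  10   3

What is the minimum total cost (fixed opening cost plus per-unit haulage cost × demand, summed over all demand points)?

Open {#1, #4}; cheapest assignment that respects the capacities:
  #1 (cap 12, load 12): Z-β, Z-δ — cost 3×3 + 9×3 = 36
  #4 (cap 18, load 18): Z-α, Z-γ, Z-ε — cost 4×9 + 10×7 + 4×3 = 118
  Shipping 154, fixed 350 → total 504.
  Any other capacity-feasible assignment to {#1, #4} ships for at least 154.
Compare {#2, #4}: its best feasible assignment gives total 512.
Compare {#1, #2, #4}: its best feasible assignment gives total 589.
Every other set of open sites that can feasibly serve all demand totals ≥ 512 even under its best assignment. Minimum: 504.

504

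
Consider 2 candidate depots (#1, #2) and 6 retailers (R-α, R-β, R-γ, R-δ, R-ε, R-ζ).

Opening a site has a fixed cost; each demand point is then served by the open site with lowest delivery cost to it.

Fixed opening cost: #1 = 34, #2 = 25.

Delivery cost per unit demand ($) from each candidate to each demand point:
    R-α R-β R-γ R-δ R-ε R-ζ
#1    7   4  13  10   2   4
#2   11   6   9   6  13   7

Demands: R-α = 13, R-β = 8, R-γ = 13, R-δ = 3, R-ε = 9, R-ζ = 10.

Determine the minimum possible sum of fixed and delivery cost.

Open {#1, #2}: assign each demand point to its cheapest open site.
  R-α→#1 13×7=91, R-β→#1 8×4=32, R-γ→#2 13×9=117, R-δ→#2 3×6=18, R-ε→#1 9×2=18, R-ζ→#1 10×4=40
  delivery cost 316, fixed 59 → total 375.
Compare {#1}: delivery cost 380 + fixed 34 = 414.
Compare {#2}: delivery cost 513 + fixed 25 = 538.

375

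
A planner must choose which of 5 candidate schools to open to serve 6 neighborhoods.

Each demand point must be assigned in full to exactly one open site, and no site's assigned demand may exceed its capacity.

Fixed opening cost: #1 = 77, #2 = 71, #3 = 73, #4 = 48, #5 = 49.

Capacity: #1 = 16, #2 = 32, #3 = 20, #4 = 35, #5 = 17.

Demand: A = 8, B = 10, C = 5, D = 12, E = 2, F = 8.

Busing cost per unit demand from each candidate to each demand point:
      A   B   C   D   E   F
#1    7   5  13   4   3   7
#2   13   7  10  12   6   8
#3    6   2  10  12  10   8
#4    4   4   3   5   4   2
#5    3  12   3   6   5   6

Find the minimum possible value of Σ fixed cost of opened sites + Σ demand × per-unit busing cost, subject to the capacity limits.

260

Open {#4, #5}; cheapest assignment that respects the capacities:
  #4 (cap 35, load 32): B, D, E, F — cost 10×4 + 12×5 + 2×4 + 8×2 = 124
  #5 (cap 17, load 13): A, C — cost 8×3 + 5×3 = 39
  Shipping 163, fixed 97 → total 260.
  Any other capacity-feasible assignment to {#4, #5} ships for at least 163.
Compare {#3, #4}: its best feasible assignment gives total 272.
Compare {#1, #4}: its best feasible assignment gives total 282.
Every other set of open sites that can feasibly serve all demand totals ≥ 272 even under its best assignment. Minimum: 260.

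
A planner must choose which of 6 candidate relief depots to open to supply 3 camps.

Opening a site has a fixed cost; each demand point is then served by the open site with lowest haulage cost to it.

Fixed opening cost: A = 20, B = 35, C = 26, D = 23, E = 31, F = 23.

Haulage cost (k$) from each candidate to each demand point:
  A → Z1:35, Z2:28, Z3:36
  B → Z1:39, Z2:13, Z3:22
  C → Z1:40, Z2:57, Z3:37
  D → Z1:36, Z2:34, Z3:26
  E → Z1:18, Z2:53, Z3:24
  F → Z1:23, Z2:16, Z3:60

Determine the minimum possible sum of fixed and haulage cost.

109

Open {B}: assign each demand point to its cheapest open site.
  Z1→B 39, Z2→B 13, Z3→B 22
  haulage cost 74, fixed 35 → total 109.
Compare {D, F}: haulage cost 65 + fixed 46 = 111.
Compare {E, F}: haulage cost 58 + fixed 54 = 112.
Compare {B, F}: haulage cost 58 + fixed 58 = 116.
All other subsets cost ≥ 111. Minimum total cost: 109.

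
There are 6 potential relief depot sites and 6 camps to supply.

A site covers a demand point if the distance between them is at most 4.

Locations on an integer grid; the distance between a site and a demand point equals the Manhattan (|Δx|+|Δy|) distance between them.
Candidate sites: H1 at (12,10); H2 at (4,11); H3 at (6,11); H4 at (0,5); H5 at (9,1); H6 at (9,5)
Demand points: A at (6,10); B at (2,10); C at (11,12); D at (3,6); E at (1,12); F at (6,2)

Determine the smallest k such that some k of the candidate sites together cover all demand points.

4

Coverage sets (demand points within 4 of each site):
  H1: {C}
  H2: {A, B, E}
  H3: {A}
  H4: {D}
  H5: {F}
  H6: {}
No 3 sites suffice: every size-3 union leaves at least one demand point uncovered.
But {H1, H2, H4, H5} covers everything, so the minimum is 4.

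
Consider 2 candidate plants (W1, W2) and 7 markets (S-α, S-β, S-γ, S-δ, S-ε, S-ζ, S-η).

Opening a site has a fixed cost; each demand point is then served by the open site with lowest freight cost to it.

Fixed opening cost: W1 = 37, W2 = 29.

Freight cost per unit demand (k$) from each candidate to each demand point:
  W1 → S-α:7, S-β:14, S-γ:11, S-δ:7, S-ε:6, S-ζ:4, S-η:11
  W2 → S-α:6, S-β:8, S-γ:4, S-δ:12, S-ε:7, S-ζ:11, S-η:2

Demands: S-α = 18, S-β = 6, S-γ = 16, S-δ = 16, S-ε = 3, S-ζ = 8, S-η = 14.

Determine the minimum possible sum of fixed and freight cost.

Open {W1, W2}: assign each demand point to its cheapest open site.
  S-α→W2 18×6=108, S-β→W2 6×8=48, S-γ→W2 16×4=64, S-δ→W1 16×7=112, S-ε→W1 3×6=18, S-ζ→W1 8×4=32, S-η→W2 14×2=28
  freight cost 410, fixed 66 → total 476.
Compare {W2}: freight cost 549 + fixed 29 = 578.
Compare {W1}: freight cost 702 + fixed 37 = 739.

476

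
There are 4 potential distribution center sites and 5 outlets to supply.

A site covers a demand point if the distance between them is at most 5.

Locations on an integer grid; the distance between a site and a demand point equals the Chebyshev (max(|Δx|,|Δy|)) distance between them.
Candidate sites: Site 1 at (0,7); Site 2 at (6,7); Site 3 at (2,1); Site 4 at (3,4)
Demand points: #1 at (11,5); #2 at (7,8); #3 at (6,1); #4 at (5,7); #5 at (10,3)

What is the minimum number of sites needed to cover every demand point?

2

Coverage sets (demand points within 5 of each site):
  Site 1: {#4}
  Site 2: {#1, #2, #4, #5}
  Site 3: {#3}
  Site 4: {#2, #3, #4}
No single site covers all 5 demand points.
But {Site 2, Site 3} covers everything, so the minimum is 2.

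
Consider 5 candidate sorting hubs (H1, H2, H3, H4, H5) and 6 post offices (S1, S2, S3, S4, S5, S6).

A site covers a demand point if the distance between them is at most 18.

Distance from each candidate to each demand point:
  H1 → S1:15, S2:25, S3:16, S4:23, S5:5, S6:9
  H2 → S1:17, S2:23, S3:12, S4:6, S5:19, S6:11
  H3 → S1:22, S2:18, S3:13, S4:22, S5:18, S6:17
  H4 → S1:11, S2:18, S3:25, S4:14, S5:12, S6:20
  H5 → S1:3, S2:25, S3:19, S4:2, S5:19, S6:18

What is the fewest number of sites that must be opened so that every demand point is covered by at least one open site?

2

Coverage sets (demand points within 18 of each site):
  H1: {S1, S3, S5, S6}
  H2: {S1, S3, S4, S6}
  H3: {S2, S3, S5, S6}
  H4: {S1, S2, S4, S5}
  H5: {S1, S4, S6}
No single site covers all 6 demand points.
But {H1, H4} covers everything, so the minimum is 2.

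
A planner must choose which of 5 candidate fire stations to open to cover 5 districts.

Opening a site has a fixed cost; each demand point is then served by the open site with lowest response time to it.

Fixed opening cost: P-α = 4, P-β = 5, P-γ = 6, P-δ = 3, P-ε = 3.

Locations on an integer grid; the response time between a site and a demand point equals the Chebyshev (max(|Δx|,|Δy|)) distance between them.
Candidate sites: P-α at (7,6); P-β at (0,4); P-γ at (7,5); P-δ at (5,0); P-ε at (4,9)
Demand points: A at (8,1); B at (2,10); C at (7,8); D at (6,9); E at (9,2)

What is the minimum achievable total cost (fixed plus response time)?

20

Open {P-δ, P-ε}: assign each demand point to its cheapest open site.
  A→P-δ 3, B→P-ε 2, C→P-ε 3, D→P-ε 2, E→P-δ 4
  response time 14, fixed 6 → total 20.
Compare {P-α, P-ε}: response time 15 + fixed 7 = 22.
Compare {P-α}: response time 19 + fixed 4 = 23.
Compare {P-γ, P-ε}: response time 14 + fixed 9 = 23.
All other subsets cost ≥ 22. Minimum total cost: 20.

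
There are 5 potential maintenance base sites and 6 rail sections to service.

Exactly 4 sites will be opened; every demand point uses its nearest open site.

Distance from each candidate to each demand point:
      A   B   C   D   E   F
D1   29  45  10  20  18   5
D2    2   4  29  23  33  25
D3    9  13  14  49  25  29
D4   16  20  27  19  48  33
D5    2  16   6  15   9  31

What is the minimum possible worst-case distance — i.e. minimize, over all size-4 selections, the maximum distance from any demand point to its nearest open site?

Open {D1, D2, D3, D5}.
  Farthest demand point is D at distance 15 (to D5); all others are ≤ 15.
With {D1, D2, D4, D5} the worst case is 15.
With {D1, D3, D4, D5} the worst case is 15.
No size-4 selection achieves below 15.

15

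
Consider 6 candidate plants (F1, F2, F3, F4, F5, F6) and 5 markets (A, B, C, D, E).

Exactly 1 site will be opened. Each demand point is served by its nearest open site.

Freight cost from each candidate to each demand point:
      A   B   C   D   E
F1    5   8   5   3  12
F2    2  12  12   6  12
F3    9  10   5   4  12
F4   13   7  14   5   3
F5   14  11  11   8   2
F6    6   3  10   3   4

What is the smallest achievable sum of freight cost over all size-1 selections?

26

Open {F6}.
  A→F6 6, B→F6 3, C→F6 10, D→F6 3, E→F6 4  ⇒ total 26.
Compare {F1}: total 33.
Compare {F3}: total 40.
No size-1 selection does better; minimum is 26.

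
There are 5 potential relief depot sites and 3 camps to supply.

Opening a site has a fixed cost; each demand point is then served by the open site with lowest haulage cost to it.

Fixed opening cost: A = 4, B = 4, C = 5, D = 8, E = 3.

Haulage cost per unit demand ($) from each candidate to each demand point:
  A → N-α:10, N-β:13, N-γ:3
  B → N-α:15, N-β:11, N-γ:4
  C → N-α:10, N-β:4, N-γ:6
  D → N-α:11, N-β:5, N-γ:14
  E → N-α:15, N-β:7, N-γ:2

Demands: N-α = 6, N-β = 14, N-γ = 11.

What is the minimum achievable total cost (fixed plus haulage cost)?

146

Open {C, E}: assign each demand point to its cheapest open site.
  N-α→C 6×10=60, N-β→C 14×4=56, N-γ→E 11×2=22
  haulage cost 138, fixed 8 → total 146.
Compare {A, C, E}: haulage cost 138 + fixed 12 = 150.
Compare {B, C, E}: haulage cost 138 + fixed 12 = 150.
Compare {C, D, E}: haulage cost 138 + fixed 16 = 154.
All other subsets cost ≥ 150. Minimum total cost: 146.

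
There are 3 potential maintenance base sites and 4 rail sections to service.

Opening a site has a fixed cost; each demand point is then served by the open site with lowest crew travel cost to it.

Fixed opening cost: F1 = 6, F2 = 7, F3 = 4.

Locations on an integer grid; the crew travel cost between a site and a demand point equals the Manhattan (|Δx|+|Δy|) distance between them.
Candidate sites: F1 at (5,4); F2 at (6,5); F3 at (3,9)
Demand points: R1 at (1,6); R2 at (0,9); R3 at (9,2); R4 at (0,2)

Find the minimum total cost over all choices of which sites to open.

31

Open {F1, F3}: assign each demand point to its cheapest open site.
  R1→F3 5, R2→F3 3, R3→F1 6, R4→F1 7
  crew travel cost 21, fixed 10 → total 31.
Compare {F2, F3}: crew travel cost 23 + fixed 11 = 34.
Compare {F1}: crew travel cost 29 + fixed 6 = 35.
Compare {F3}: crew travel cost 31 + fixed 4 = 35.
All other subsets cost ≥ 34. Minimum total cost: 31.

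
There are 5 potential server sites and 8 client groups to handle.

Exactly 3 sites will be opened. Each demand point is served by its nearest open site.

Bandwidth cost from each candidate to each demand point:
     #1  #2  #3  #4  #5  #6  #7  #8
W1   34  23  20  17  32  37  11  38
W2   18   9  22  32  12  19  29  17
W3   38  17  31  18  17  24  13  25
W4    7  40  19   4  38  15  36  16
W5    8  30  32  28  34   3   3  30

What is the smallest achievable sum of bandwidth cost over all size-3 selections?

73

Open {W2, W4, W5}.
  #1→W4 7, #2→W2 9, #3→W4 19, #4→W4 4, #5→W2 12, #6→W5 3, #7→W5 3, #8→W4 16  ⇒ total 73.
Compare {W3, W4, W5}: total 86.
Compare {W1, W2, W5}: total 89.
No size-3 selection does better; minimum is 73.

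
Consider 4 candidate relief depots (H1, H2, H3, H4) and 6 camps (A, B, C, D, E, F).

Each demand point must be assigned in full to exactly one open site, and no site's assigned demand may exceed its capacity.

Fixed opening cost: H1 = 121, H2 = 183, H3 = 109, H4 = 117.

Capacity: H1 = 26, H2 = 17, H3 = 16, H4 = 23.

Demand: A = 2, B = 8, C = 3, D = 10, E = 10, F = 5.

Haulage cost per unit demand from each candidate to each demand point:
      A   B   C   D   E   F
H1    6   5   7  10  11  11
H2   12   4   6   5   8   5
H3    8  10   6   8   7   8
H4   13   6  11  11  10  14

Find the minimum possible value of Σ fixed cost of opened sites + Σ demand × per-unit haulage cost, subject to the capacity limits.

Open {H1, H3}; cheapest assignment that respects the capacities:
  H1 (cap 26, load 23): A, B, C, D — cost 2×6 + 8×5 + 3×7 + 10×10 = 173
  H3 (cap 16, load 15): E, F — cost 10×7 + 5×8 = 110
  Shipping 283, fixed 230 → total 513.
  Any other capacity-feasible assignment to {H1, H3} ships for at least 283.
Compare {H3, H4}: its best feasible assignment gives total 553.
Compare {H1, H2}: its best feasible assignment gives total 562.
Every other set of open sites that can feasibly serve all demand totals ≥ 553 even under its best assignment. Minimum: 513.

513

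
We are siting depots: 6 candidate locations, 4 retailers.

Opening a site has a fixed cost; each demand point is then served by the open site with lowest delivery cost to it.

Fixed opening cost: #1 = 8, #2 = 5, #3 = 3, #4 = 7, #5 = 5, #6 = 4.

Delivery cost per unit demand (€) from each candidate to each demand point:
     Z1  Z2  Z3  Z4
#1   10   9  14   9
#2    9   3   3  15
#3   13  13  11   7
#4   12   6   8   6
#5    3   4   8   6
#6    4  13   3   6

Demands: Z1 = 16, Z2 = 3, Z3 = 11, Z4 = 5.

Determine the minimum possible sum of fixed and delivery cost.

130

Open {#2, #5}: assign each demand point to its cheapest open site.
  Z1→#5 16×3=48, Z2→#2 3×3=9, Z3→#2 11×3=33, Z4→#5 5×6=30
  delivery cost 120, fixed 10 → total 130.
Compare {#5, #6}: delivery cost 123 + fixed 9 = 132.
Compare {#2, #3, #5}: delivery cost 120 + fixed 13 = 133.
Compare {#2, #5, #6}: delivery cost 120 + fixed 14 = 134.
All other subsets cost ≥ 132. Minimum total cost: 130.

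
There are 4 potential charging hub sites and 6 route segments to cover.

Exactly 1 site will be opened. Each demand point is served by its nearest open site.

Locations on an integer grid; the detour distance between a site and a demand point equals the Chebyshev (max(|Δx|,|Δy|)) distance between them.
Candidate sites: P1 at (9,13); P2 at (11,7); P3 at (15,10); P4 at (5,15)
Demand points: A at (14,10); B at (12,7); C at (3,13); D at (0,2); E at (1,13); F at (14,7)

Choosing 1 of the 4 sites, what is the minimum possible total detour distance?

36

Open {P2}.
  A→P2 3, B→P2 1, C→P2 8, D→P2 11, E→P2 10, F→P2 3  ⇒ total 36.
Compare {P1}: total 42.
Compare {P4}: total 45.
No size-1 selection does better; minimum is 36.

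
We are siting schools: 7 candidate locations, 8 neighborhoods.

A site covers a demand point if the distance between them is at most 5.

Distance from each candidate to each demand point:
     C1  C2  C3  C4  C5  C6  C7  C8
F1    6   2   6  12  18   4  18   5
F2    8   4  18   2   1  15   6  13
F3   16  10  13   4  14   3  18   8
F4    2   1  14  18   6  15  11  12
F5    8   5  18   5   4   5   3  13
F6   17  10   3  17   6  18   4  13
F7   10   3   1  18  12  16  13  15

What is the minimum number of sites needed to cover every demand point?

Coverage sets (demand points within 5 of each site):
  F1: {C2, C6, C8}
  F2: {C2, C4, C5}
  F3: {C4, C6}
  F4: {C1, C2}
  F5: {C2, C4, C5, C6, C7}
  F6: {C3, C7}
  F7: {C2, C3}
No 3 sites suffice: every size-3 union leaves at least one demand point uncovered.
But {F1, F2, F4, F6} covers everything, so the minimum is 4.

4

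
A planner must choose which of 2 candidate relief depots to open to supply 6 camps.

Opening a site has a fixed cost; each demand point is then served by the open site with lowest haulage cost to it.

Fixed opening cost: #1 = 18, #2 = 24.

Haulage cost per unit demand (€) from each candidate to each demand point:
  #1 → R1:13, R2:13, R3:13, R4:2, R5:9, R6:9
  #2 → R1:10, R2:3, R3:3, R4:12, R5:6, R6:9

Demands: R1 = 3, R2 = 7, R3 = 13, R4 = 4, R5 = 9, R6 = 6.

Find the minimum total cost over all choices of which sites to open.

248

Open {#1, #2}: assign each demand point to its cheapest open site.
  R1→#2 3×10=30, R2→#2 7×3=21, R3→#2 13×3=39, R4→#1 4×2=8, R5→#2 9×6=54, R6→#1 6×9=54
  haulage cost 206, fixed 42 → total 248.
Compare {#2}: haulage cost 246 + fixed 24 = 270.
Compare {#1}: haulage cost 442 + fixed 18 = 460.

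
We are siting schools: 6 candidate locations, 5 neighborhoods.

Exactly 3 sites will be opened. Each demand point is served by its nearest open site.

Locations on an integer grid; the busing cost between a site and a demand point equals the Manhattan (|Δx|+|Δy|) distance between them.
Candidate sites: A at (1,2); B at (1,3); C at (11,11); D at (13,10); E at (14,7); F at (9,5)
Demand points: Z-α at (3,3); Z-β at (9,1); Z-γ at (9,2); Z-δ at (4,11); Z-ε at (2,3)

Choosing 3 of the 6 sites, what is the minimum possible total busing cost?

17

Open {B, C, F}.
  Z-α→B 2, Z-β→F 4, Z-γ→F 3, Z-δ→C 7, Z-ε→B 1  ⇒ total 17.
Compare {A, C, F}: total 19.
Compare {B, D, F}: total 20.
No size-3 selection does better; minimum is 17.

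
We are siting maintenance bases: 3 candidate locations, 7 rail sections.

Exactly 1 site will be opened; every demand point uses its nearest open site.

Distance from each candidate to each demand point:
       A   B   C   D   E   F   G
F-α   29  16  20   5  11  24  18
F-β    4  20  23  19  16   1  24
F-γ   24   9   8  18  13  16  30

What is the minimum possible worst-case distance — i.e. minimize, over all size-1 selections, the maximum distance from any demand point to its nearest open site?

Open {F-β}.
  Farthest demand point is G at distance 24 (to F-β); all others are ≤ 24.
With {F-α} the worst case is 29.
With {F-γ} the worst case is 30.
No size-1 selection achieves below 24.

24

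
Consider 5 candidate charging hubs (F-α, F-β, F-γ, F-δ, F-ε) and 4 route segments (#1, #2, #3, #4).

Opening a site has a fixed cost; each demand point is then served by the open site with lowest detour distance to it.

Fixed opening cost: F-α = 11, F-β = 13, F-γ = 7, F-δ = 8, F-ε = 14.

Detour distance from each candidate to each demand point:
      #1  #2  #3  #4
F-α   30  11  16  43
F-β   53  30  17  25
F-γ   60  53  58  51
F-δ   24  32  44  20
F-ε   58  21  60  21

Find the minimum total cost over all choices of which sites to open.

90

Open {F-α, F-δ}: assign each demand point to its cheapest open site.
  #1→F-δ 24, #2→F-α 11, #3→F-α 16, #4→F-δ 20
  detour distance 71, fixed 19 → total 90.
Compare {F-α, F-γ, F-δ}: detour distance 71 + fixed 26 = 97.
Compare {F-α, F-ε}: detour distance 78 + fixed 25 = 103.
Compare {F-α, F-β, F-δ}: detour distance 71 + fixed 32 = 103.
All other subsets cost ≥ 97. Minimum total cost: 90.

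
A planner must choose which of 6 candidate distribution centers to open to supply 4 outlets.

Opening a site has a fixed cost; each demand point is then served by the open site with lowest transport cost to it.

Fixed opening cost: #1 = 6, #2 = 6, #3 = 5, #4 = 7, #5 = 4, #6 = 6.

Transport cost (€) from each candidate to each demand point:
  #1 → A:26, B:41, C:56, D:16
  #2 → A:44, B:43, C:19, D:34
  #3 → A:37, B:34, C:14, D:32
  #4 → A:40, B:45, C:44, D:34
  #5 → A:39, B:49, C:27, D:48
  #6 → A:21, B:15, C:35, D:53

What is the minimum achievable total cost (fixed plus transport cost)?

Open {#1, #3, #6}: assign each demand point to its cheapest open site.
  A→#6 21, B→#6 15, C→#3 14, D→#1 16
  transport cost 66, fixed 17 → total 83.
Compare {#1, #3, #5, #6}: transport cost 66 + fixed 21 = 87.
Compare {#1, #2, #6}: transport cost 71 + fixed 18 = 89.
Compare {#1, #2, #3, #6}: transport cost 66 + fixed 23 = 89.
All other subsets cost ≥ 87. Minimum total cost: 83.

83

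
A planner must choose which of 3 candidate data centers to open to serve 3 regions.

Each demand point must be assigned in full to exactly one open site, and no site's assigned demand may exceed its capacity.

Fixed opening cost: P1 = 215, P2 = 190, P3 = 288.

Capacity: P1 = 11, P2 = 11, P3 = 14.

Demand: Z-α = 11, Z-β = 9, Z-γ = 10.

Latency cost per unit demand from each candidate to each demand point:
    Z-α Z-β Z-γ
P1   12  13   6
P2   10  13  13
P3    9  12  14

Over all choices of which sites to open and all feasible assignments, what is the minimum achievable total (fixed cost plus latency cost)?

969

Open {P1, P2, P3}; cheapest assignment that respects the capacities:
  P1 (cap 11, load 10): Z-γ — cost 10×6 = 60
  P2 (cap 11, load 9): Z-β — cost 9×13 = 117
  P3 (cap 14, load 11): Z-α — cost 11×9 = 99
  Shipping 276, fixed 693 → total 969.
  Any other capacity-feasible assignment to {P1, P2, P3} ships for at least 276.
Total demand is 30 and no other set of sites has combined capacity ≥ 30, so {P1, P2, P3} is the only feasible choice of open sites. Minimum: 969.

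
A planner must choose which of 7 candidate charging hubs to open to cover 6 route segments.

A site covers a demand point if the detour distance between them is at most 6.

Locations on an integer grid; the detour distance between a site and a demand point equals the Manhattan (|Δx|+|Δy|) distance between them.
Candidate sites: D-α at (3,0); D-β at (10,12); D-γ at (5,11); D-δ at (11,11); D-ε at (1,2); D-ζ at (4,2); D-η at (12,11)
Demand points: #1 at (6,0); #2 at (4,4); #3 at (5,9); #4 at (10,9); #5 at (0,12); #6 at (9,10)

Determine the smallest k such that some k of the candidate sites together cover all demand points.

3

Coverage sets (demand points within 6 of each site):
  D-α: {#1, #2}
  D-β: {#4, #6}
  D-γ: {#3, #5, #6}
  D-δ: {#4, #6}
  D-ε: {#2}
  D-ζ: {#1, #2}
  D-η: {#4, #6}
No 2 sites suffice: every size-2 union leaves at least one demand point uncovered.
But {D-α, D-β, D-γ} covers everything, so the minimum is 3.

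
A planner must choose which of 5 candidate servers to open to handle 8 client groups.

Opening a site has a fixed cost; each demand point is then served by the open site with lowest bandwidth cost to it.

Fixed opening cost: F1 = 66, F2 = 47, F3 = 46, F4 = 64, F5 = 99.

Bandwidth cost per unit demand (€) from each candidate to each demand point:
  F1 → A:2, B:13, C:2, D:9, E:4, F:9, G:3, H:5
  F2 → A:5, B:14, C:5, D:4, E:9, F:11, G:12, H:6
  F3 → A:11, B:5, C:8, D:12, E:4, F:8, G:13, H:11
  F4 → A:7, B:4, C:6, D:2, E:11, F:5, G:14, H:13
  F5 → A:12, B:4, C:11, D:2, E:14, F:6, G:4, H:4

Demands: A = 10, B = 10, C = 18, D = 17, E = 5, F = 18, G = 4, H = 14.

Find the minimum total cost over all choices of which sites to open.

Open {F1, F4}: assign each demand point to its cheapest open site.
  A→F1 10×2=20, B→F4 10×4=40, C→F1 18×2=36, D→F4 17×2=34, E→F1 5×4=20, F→F4 18×5=90, G→F1 4×3=12, H→F1 14×5=70
  bandwidth cost 322, fixed 130 → total 452.
Compare {F1, F5}: bandwidth cost 326 + fixed 165 = 491.
Compare {F1, F3, F4}: bandwidth cost 322 + fixed 176 = 498.
Compare {F1, F2, F4}: bandwidth cost 322 + fixed 177 = 499.
All other subsets cost ≥ 491. Minimum total cost: 452.

452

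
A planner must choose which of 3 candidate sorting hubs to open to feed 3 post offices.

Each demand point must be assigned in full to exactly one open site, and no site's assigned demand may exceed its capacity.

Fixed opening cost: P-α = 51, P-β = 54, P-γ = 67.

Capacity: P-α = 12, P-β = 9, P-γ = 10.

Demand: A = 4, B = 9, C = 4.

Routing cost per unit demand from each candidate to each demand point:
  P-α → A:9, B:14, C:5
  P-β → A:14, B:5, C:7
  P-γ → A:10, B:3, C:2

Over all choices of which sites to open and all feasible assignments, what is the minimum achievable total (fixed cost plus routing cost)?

201

Open {P-α, P-γ}; cheapest assignment that respects the capacities:
  P-α (cap 12, load 8): A, C — cost 4×9 + 4×5 = 56
  P-γ (cap 10, load 9): B — cost 9×3 = 27
  Shipping 83, fixed 118 → total 201.
  Any other capacity-feasible assignment to {P-α, P-γ} ships for at least 83.
Compare {P-α, P-β}: its best feasible assignment gives total 206.
Compare {P-β, P-γ}: its best feasible assignment gives total 214.
Every other set of open sites that can feasibly serve all demand totals ≥ 206 even under its best assignment. Minimum: 201.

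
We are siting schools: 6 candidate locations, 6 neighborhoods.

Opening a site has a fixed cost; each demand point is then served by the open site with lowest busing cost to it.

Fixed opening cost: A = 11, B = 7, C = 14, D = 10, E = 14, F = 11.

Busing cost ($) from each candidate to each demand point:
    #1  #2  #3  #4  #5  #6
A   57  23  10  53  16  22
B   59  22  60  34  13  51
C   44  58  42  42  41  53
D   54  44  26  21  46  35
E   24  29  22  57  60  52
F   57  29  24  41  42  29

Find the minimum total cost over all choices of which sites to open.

151

Open {A, D, E}: assign each demand point to its cheapest open site.
  #1→E 24, #2→A 23, #3→A 10, #4→D 21, #5→A 16, #6→A 22
  busing cost 116, fixed 35 → total 151.
Compare {A, B, D, E}: busing cost 112 + fixed 42 = 154.
Compare {A, B, E}: busing cost 125 + fixed 32 = 157.
Compare {A, D, E, F}: busing cost 116 + fixed 46 = 162.
All other subsets cost ≥ 154. Minimum total cost: 151.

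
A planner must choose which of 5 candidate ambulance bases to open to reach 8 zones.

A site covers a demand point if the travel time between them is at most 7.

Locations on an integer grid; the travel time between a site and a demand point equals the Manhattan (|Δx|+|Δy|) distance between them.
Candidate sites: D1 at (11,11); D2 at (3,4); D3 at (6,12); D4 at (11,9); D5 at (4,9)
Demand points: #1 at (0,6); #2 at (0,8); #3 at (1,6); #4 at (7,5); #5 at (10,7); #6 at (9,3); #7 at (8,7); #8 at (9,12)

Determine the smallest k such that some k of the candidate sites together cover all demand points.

2

Coverage sets (demand points within 7 of each site):
  D1: {#5, #7, #8}
  D2: {#1, #2, #3, #4, #6}
  D3: {#7, #8}
  D4: {#5, #7, #8}
  D5: {#1, #2, #3, #4, #7}
No single site covers all 8 demand points.
But {D1, D2} covers everything, so the minimum is 2.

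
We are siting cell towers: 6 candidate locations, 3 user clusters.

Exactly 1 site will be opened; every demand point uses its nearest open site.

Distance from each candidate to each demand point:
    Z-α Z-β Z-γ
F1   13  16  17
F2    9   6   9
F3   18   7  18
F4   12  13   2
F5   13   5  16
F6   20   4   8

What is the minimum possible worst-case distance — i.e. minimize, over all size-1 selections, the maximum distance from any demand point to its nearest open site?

Open {F2}.
  Farthest demand point is Z-α at distance 9 (to F2); all others are ≤ 9.
With {F4} the worst case is 13.
With {F5} the worst case is 16.
No size-1 selection achieves below 9.

9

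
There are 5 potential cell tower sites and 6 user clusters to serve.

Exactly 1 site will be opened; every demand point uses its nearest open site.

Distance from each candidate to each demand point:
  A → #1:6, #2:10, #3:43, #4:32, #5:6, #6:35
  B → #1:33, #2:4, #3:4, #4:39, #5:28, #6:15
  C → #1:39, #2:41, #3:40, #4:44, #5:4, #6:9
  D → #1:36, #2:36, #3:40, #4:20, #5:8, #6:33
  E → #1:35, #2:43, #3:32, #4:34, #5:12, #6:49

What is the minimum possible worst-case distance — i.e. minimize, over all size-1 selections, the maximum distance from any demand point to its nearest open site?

39

Open {B}.
  Farthest demand point is #4 at distance 39 (to B); all others are ≤ 39.
With {D} the worst case is 40.
With {A} the worst case is 43.
No size-1 selection achieves below 39.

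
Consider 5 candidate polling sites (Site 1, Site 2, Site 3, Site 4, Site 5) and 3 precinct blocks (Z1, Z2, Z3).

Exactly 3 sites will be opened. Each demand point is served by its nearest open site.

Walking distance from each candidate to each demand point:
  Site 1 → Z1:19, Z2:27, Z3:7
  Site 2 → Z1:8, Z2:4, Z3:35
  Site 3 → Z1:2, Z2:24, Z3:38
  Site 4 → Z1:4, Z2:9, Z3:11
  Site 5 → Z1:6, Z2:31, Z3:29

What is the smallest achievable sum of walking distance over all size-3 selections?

13

Open {Site 1, Site 2, Site 3}.
  Z1→Site 3 2, Z2→Site 2 4, Z3→Site 1 7  ⇒ total 13.
Compare {Site 1, Site 2, Site 4}: total 15.
Compare {Site 1, Site 2, Site 5}: total 17.
No size-3 selection does better; minimum is 13.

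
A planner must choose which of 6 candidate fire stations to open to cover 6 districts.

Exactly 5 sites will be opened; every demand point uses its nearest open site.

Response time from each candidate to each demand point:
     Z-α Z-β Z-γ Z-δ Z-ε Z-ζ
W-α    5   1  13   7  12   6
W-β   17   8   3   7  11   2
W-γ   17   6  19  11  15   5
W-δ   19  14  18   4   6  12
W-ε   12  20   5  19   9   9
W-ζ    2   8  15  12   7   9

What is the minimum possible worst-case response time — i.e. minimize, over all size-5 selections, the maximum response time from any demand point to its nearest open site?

6

Open {W-α, W-β, W-γ, W-δ, W-ε}.
  Farthest demand point is Z-ε at response time 6 (to W-δ); all others are ≤ 6.
With {W-α, W-β, W-γ, W-δ, W-ζ} the worst case is 6.
With {W-α, W-β, W-δ, W-ε, W-ζ} the worst case is 6.
No size-5 selection achieves below 6.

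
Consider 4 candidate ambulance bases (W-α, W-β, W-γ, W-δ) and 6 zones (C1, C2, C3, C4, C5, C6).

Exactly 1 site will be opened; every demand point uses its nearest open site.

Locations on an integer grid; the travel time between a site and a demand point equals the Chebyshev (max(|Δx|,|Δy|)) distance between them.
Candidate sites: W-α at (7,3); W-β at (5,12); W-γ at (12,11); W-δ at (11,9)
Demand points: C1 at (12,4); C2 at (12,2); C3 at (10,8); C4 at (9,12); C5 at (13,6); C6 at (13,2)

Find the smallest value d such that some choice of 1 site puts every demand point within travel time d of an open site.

Open {W-δ}.
  Farthest demand point is C2 at travel time 7 (to W-δ); all others are ≤ 7.
With {W-α} the worst case is 9.
With {W-γ} the worst case is 9.
No size-1 selection achieves below 7.

7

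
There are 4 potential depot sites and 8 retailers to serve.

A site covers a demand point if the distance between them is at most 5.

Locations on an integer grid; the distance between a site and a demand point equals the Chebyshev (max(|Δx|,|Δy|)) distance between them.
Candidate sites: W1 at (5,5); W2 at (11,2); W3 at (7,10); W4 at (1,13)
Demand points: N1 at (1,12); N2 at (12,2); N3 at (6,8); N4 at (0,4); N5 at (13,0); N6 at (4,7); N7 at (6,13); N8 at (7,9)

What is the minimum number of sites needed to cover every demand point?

Coverage sets (demand points within 5 of each site):
  W1: {N3, N4, N6, N8}
  W2: {N2, N5}
  W3: {N3, N6, N7, N8}
  W4: {N1, N3, N7}
No 2 sites suffice: every size-2 union leaves at least one demand point uncovered.
But {W1, W2, W4} covers everything, so the minimum is 3.

3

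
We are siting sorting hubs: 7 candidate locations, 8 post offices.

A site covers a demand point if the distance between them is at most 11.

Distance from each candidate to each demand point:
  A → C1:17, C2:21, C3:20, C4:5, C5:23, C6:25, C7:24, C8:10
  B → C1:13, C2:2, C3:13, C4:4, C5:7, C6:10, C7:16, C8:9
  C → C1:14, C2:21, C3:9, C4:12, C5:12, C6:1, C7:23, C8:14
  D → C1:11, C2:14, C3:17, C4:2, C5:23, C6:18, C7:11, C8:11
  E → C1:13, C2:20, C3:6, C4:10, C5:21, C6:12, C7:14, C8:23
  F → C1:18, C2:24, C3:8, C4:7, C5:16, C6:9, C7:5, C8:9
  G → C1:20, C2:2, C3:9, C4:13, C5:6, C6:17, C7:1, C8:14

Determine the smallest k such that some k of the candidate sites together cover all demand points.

Coverage sets (demand points within 11 of each site):
  A: {C4, C8}
  B: {C2, C4, C5, C6, C8}
  C: {C3, C6}
  D: {C1, C4, C7, C8}
  E: {C3, C4}
  F: {C3, C4, C6, C7, C8}
  G: {C2, C3, C5, C7}
No 2 sites suffice: every size-2 union leaves at least one demand point uncovered.
But {B, C, D} covers everything, so the minimum is 3.

3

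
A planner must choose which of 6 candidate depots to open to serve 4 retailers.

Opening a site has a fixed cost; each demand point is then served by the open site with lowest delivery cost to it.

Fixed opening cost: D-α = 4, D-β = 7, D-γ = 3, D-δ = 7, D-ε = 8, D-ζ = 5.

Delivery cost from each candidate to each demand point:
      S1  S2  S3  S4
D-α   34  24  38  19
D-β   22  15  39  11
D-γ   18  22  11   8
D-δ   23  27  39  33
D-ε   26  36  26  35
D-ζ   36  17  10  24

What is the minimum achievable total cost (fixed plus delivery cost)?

Open {D-γ, D-ζ}: assign each demand point to its cheapest open site.
  S1→D-γ 18, S2→D-ζ 17, S3→D-ζ 10, S4→D-γ 8
  delivery cost 53, fixed 8 → total 61.
Compare {D-γ}: delivery cost 59 + fixed 3 = 62.
Compare {D-β, D-γ}: delivery cost 52 + fixed 10 = 62.
Compare {D-α, D-γ, D-ζ}: delivery cost 53 + fixed 12 = 65.
All other subsets cost ≥ 62. Minimum total cost: 61.

61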